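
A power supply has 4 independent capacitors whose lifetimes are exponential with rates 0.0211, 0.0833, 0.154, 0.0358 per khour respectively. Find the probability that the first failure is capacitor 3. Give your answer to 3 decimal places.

The time to first failure is exponential with rate Σλ = 0.0211 + 0.0833 + 0.154 + 0.0358 = 0.2942.
P(capacitor 3 first) = λ_3/Σλ = 0.154/0.2942 ≈ 0.523.

0.523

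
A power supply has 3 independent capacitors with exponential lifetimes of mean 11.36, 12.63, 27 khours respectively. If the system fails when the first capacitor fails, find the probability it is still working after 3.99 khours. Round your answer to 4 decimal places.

0.4427

The first failure time is exponential with rate Σλ_i = 1/11.36 + 1/12.63 + 1/27 = 0.204242 per khour.
P(min > 3.99) = e^(−0.204242·3.99) = e^(−0.81492) ≈ 0.4427.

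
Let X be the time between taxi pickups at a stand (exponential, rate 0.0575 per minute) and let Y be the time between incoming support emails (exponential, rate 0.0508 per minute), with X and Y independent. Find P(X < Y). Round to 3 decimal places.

λ_1 = 0.0575, λ_2 = 0.0508.
For independent exponentials, P(X < Y) = λ_1/(λ_1+λ_2) = 0.0575/0.1083 ≈ 0.531.

0.531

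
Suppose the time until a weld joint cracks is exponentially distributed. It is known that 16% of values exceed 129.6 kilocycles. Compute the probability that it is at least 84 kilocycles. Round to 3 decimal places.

0.305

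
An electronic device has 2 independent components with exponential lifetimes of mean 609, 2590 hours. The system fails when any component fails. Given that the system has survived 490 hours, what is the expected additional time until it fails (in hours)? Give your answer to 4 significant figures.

First-failure rate Σλ = 1/609 + 1/2590 = 0.00202814.
By memorylessness the expected residual is 1/Σλ = 493.063 hours, regardless of the 490 already elapsed.

493.1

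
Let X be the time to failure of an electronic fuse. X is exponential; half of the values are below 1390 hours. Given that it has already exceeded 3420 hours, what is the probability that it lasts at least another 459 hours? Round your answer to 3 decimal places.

0.795

For an exponential, median = ln(2)/λ, so λ = ln 2 / 1390 = 0.000498667 per hour.
The exponential is memoryless, so the remaining time is again Exp(λ): the condition X > 3420 is irrelevant.
P(X > 459) = e^(−0.22889) ≈ 0.795.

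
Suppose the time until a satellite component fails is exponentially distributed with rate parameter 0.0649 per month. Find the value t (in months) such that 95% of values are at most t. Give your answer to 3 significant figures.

46.2

Set 1 − e^(−λt) = 0.95, so t = −ln(0.05)/λ = 2.9957/0.0649 ≈ 46.1592 months.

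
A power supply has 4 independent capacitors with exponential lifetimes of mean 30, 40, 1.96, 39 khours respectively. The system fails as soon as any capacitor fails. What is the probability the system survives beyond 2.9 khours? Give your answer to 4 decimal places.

The first failure time is exponential with rate Σλ_i = 1/30 + 1/40 + 1/1.96 + 1/39 = 0.594178 per khour.
P(min > 2.9) = e^(−0.594178·2.9) = e^(−1.7231) ≈ 0.1785.

0.1785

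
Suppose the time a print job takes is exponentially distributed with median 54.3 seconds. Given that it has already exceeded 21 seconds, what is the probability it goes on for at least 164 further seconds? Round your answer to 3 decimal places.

For an exponential, median = ln(2)/λ, so λ = ln 2 / 54.3 = 0.0127651 per second.
The exponential is memoryless, so the remaining time is again Exp(λ): the condition X > 21 is irrelevant.
P(X > 164) = e^(−2.0935) ≈ 0.123.

0.123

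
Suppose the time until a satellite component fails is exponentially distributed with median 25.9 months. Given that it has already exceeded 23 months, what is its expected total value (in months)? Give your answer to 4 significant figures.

For an exponential, median = ln(2)/λ, so λ = ln 2 / 25.9 = 0.0267624 per month.
By memorylessness, E[X | X > 23] = 23 + 1/λ = 23 + 37.3658 = 60.3658 months.

60.37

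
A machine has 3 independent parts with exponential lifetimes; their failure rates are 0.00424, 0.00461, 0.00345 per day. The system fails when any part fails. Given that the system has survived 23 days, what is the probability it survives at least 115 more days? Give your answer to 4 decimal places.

0.2430

Time to first failure ~ Exp(Σλ) with Σλ = 0.0123.
By memorylessness, P(T > 23+115 | T > 23) = P(T > 115) = e^(−0.0123·115) ≈ 0.2430.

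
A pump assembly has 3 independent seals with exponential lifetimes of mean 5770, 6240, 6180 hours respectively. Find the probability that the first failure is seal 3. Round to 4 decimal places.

0.3266

Rates: λ_i = 1/mean_i → 0.00017331, 0.000160256, 0.000161812; Σλ = 0.000495379.
P(seal 3 first) = λ_3/Σλ = 0.000161812/0.000495379 ≈ 0.3266.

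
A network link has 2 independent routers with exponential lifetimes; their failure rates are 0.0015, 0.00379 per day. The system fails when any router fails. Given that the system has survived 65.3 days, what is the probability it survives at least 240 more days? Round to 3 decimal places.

Time to first failure ~ Exp(Σλ) with Σλ = 0.00529.
By memorylessness, P(T > 65.3+240 | T > 65.3) = P(T > 240) = e^(−0.00529·240) ≈ 0.281.

0.281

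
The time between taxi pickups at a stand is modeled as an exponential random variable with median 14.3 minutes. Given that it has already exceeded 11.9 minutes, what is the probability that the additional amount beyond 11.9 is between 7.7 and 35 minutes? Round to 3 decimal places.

0.505

For an exponential, median = ln(2)/λ, so λ = ln 2 / 14.3 = 0.0484718 per minute.
Memoryless: the residual past 11.9 is again Exp(λ).
P(7.7 < residual < 35) = e^(−λ·7.7) − e^(−λ·35) = 0.68850 − 0.18332 ≈ 0.505.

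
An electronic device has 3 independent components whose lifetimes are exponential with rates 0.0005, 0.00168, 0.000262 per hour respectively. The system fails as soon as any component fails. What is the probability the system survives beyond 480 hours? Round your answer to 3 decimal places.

The time to first failure is exponential with rate Σλ = 0.0005 + 0.00168 + 0.000262 = 0.002442.
P(min > 480) = e^(−0.002442·480) = e^(−1.1722) ≈ 0.310.

0.310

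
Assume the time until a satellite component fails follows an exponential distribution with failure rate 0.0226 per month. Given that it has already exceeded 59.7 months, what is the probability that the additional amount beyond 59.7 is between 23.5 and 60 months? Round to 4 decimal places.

0.3303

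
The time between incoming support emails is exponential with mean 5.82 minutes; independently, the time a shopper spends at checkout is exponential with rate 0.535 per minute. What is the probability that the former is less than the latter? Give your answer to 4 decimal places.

λ_1 = 1/5.82 = 0.171821, λ_2 = 0.535.
For independent exponentials, P(the former < the latter) = λ_1/(λ_1+λ_2) = 0.171821/0.706821 ≈ 0.2431.

0.2431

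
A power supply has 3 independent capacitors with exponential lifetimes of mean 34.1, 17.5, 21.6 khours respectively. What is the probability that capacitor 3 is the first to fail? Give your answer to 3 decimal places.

Rates: λ_i = 1/mean_i → 0.0293255, 0.0571429, 0.0462963; Σλ = 0.132765.
P(capacitor 3 first) = λ_3/Σλ = 0.0462963/0.132765 ≈ 0.349.

0.349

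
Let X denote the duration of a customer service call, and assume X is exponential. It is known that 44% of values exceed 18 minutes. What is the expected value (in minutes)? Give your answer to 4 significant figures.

21.93

e^(−λ·18) = 0.44 ⇒ λ = −ln(0.44)/18 = 0.04561.
Mean = 1/λ = 21.925 minutes.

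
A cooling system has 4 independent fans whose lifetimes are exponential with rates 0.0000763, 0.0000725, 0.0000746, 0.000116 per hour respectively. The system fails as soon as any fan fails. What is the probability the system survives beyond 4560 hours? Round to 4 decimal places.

The time to first failure is exponential with rate Σλ = 0.0000763 + 0.0000725 + 0.0000746 + 0.000116 = 0.0003394.
P(min > 4560) = e^(−0.0003394·4560) = e^(−1.5477) ≈ 0.2127.

0.2127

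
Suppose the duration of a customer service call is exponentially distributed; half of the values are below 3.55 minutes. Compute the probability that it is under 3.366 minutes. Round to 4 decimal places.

0.4817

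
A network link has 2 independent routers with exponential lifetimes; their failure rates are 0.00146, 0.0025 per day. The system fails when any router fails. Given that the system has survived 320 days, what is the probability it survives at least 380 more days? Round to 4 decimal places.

0.2221

Time to first failure ~ Exp(Σλ) with Σλ = 0.00396.
By memorylessness, P(T > 320+380 | T > 320) = P(T > 380) = e^(−0.00396·380) ≈ 0.2221.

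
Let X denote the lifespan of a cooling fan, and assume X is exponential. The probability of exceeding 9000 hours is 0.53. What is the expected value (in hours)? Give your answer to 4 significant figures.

14180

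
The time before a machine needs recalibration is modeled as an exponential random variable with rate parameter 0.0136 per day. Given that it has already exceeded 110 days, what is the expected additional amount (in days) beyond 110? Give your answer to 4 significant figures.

73.53

By memorylessness, the remaining amount past any threshold is again Exp(λ) with mean 1/λ = 73.5294 days.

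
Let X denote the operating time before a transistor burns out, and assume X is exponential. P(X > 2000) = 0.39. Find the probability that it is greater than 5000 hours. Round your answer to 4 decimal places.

0.0950

e^(−λ·2000) = 0.39 ⇒ λ = −ln(0.39)/2000 = 0.000470804.
P(X > 5000) = e^(−0.000470804·5000) = e^(−2.354) ≈ 0.0950.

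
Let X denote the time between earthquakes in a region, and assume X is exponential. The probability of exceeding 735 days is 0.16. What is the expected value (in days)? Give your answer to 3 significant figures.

401

e^(−λ·735) = 0.16 ⇒ λ = −ln(0.16)/735 = 0.00249331.
Mean = 1/λ = 401.074 days.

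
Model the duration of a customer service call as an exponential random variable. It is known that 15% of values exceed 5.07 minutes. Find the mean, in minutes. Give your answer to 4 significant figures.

e^(−λ·5.07) = 0.15 ⇒ λ = −ln(0.15)/5.07 = 0.374185.
Mean = 1/λ = 2.67247 minutes.

2.672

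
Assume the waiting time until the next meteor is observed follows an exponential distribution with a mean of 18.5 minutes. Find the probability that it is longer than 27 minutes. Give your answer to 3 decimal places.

The rate is λ = 1/18.5 = 0.0540541 per minute.
P(X > 27) = e^(−λ·27) = e^(−1.4595) ≈ 0.232.

0.232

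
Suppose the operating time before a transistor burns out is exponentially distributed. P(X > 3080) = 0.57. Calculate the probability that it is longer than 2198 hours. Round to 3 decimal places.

e^(−λ·3080) = 0.57 ⇒ λ = −ln(0.57)/3080 = 0.000182506.
P(X > 2198) = e^(−0.000182506·2198) = e^(−0.40115) ≈ 0.670.

0.670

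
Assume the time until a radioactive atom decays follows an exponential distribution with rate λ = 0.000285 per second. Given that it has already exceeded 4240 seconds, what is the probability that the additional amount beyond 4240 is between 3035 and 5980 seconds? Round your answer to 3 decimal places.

Memoryless: the residual past 4240 is again Exp(λ).
P(3035 < residual < 5980) = e^(−λ·3035) − e^(−λ·5980) = 0.42106 − 0.18190 ≈ 0.239.

0.239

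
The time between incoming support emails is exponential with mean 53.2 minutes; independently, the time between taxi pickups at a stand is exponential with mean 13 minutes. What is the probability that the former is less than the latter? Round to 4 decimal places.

0.1964

λ_1 = 1/53.2 = 0.018797, λ_2 = 1/13 = 0.0769231.
For independent exponentials, P(the former < the latter) = λ_1/(λ_1+λ_2) = 0.018797/0.0957201 ≈ 0.1964.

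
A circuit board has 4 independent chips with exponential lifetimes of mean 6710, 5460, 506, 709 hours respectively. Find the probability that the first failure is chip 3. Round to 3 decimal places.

Rates: λ_i = 1/mean_i → 0.000149031, 0.00018315, 0.00197628, 0.00141044; Σλ = 0.0037189.
P(chip 3 first) = λ_3/Σλ = 0.00197628/0.0037189 ≈ 0.531.

0.531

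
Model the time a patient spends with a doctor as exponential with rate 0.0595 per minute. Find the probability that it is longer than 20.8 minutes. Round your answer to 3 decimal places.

0.290

P(X > 20.8) = e^(−λ·20.8) = e^(−1.2376) ≈ 0.290.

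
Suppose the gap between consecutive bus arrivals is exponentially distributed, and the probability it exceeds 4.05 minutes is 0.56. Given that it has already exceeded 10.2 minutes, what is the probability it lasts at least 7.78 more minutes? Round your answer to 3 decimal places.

0.328

From e^(−λ·4.05) = 0.56, λ = −ln(0.56)/4.05 = 0.143165.
Memoryless: P(X > 10.2+7.78 | X > 10.2) = P(X > 7.78) = e^(−0.143165·7.78) ≈ 0.328.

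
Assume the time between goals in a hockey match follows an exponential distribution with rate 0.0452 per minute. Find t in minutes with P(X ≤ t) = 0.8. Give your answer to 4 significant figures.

Set 1 − e^(−λt) = 0.8, so t = −ln(0.2)/λ = 1.6094/0.0452 ≈ 35.607 minutes.

35.61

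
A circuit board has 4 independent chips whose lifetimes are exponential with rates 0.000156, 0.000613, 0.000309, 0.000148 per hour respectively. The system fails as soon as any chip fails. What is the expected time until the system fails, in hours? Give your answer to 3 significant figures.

816

The time to first failure is exponential with rate Σλ = 0.000156 + 0.000613 + 0.000309 + 0.000148 = 0.001226.
E[min] = 1/Σλ = 1/0.001226 = 815.661 hours.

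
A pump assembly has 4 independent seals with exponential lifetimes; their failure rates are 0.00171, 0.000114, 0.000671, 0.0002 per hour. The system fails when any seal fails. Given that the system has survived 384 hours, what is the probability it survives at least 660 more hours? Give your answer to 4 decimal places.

Time to first failure ~ Exp(Σλ) with Σλ = 0.002695.
By memorylessness, P(T > 384+660 | T > 384) = P(T > 660) = e^(−0.002695·660) ≈ 0.1689.

0.1689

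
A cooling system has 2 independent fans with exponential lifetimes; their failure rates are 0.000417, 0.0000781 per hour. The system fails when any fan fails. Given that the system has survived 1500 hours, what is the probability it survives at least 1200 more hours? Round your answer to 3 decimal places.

0.552

Time to first failure ~ Exp(Σλ) with Σλ = 0.0004951.
By memorylessness, P(T > 1500+1200 | T > 1500) = P(T > 1200) = e^(−0.0004951·1200) ≈ 0.552.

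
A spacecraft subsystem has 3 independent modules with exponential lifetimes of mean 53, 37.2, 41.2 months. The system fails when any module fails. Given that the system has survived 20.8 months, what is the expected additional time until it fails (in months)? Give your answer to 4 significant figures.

14.28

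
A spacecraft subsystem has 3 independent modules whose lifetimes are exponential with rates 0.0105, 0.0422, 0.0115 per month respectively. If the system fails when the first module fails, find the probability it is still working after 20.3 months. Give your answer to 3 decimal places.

The time to first failure is exponential with rate Σλ = 0.0105 + 0.0422 + 0.0115 = 0.0642.
P(min > 20.3) = e^(−0.0642·20.3) = e^(−1.3033) ≈ 0.272.

0.272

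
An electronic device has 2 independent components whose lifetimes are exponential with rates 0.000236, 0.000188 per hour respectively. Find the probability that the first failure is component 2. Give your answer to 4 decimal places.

The time to first failure is exponential with rate Σλ = 0.000236 + 0.000188 = 0.000424.
P(component 2 first) = λ_2/Σλ = 0.000188/0.000424 ≈ 0.4434.

0.4434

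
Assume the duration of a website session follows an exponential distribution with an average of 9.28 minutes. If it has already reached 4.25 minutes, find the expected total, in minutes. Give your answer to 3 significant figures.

13.5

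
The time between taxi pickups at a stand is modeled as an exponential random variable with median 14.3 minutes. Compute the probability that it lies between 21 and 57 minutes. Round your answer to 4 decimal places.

0.2982

For an exponential, median = ln(2)/λ, so λ = ln 2 / 14.3 = 0.0484718 per minute.
P(21 < X < 57) = e^(−λ·21) − e^(−λ·57) = 0.36135 − 0.06311 ≈ 0.2982.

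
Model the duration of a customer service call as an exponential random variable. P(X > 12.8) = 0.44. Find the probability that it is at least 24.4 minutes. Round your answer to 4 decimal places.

0.2091

e^(−λ·12.8) = 0.44 ⇒ λ = −ln(0.44)/12.8 = 0.0641391.
P(X > 24.4) = e^(−0.0641391·24.4) = e^(−1.565) ≈ 0.2091.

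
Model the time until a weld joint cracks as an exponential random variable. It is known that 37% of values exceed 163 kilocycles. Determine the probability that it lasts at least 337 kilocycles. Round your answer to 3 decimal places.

0.128

e^(−λ·163) = 0.37 ⇒ λ = −ln(0.37)/163 = 0.00609971.
P(X > 337) = e^(−0.00609971·337) = e^(−2.0556) ≈ 0.128.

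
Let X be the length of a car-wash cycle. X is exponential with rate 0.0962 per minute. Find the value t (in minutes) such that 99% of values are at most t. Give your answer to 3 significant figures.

Set 1 − e^(−λt) = 0.99, so t = −ln(0.01)/λ = 4.6052/0.0962 ≈ 47.8708 minutes.

47.9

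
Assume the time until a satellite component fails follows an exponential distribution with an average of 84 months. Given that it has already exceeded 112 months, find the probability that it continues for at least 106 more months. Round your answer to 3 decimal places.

0.283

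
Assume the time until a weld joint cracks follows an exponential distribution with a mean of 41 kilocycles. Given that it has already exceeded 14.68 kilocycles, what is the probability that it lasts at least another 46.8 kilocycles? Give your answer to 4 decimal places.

The rate is λ = 1/41 = 0.0243902 per kilocycle.
The exponential is memoryless, so the remaining time is again Exp(λ): the condition X > 14.68 is irrelevant.
P(X > 46.8) = e^(−1.1415) ≈ 0.3194.

0.3194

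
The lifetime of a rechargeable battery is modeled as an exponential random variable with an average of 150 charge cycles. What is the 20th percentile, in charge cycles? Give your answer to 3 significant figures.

The rate is λ = 1/150 = 0.00666667 per charge cycle.
Set 1 − e^(−λt) = 0.2, so t = −ln(0.8)/λ = 0.22314/0.00666667 ≈ 33.4715 charge cycles.

33.5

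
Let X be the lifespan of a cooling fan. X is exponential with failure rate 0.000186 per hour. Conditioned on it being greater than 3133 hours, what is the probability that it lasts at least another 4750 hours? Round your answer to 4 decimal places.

0.4133

The exponential is memoryless, so the remaining time is again Exp(λ): the condition X > 3133 is irrelevant.
P(X > 4750) = e^(−0.8835) ≈ 0.4133.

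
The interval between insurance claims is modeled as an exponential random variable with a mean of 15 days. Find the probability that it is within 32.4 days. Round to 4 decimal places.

The rate is λ = 1/15 = 0.0666667 per day.
P(X ≤ 32.4) = 1 − e^(−λ·32.4) = 1 − e^(−2.16) ≈ 0.8847.

0.8847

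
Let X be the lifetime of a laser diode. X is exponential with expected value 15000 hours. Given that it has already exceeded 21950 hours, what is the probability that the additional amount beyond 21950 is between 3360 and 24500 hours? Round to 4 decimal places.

0.6040

The rate is λ = 1/15000 = 0.0000666667 per hour.
Memoryless: the residual past 21950 is again Exp(λ).
P(3360 < residual < 24500) = e^(−λ·3360) − e^(−λ·24500) = 0.79932 − 0.19528 ≈ 0.6040.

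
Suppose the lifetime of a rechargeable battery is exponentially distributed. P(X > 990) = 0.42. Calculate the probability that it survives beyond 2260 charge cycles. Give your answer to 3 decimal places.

0.138

e^(−λ·990) = 0.42 ⇒ λ = −ln(0.42)/990 = 0.000876263.
P(X > 2260) = e^(−0.000876263·2260) = e^(−1.9804) ≈ 0.138.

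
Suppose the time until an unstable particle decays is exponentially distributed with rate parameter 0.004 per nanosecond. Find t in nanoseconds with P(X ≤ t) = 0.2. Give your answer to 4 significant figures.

Set 1 − e^(−λt) = 0.2, so t = −ln(0.8)/λ = 0.22314/0.004 ≈ 55.7859 nanoseconds.

55.79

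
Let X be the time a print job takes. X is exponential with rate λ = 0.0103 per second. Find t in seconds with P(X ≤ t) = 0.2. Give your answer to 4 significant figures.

Set 1 − e^(−λt) = 0.2, so t = −ln(0.8)/λ = 0.22314/0.0103 ≈ 21.6644 seconds.

21.66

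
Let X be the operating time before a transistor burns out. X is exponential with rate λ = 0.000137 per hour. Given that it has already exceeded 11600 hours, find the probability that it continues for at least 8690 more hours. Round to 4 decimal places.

0.3041

The exponential is memoryless, so the remaining time is again Exp(λ): the condition X > 11600 is irrelevant.
P(X > 8690) = e^(−1.1905) ≈ 0.3041.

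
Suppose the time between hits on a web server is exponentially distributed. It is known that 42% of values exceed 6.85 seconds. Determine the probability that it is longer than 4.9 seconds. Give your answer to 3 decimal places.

0.538

e^(−λ·6.85) = 0.42 ⇒ λ = −ln(0.42)/6.85 = 0.126642.
P(X > 4.9) = e^(−0.126642·4.9) = e^(−0.62055) ≈ 0.538.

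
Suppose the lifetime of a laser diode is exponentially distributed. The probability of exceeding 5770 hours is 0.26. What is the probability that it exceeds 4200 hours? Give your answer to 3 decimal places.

e^(−λ·5770) = 0.26 ⇒ λ = −ln(0.26)/5770 = 0.000233462.
P(X > 4200) = e^(−0.000233462·4200) = e^(−0.98054) ≈ 0.375.

0.375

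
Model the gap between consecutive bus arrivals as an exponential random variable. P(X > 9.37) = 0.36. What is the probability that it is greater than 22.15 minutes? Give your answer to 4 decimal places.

0.0894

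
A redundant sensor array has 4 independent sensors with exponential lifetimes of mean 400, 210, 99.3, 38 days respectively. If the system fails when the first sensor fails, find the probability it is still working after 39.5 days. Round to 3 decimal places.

0.178

The first failure time is exponential with rate Σλ_i = 1/400 + 1/210 + 1/99.3 + 1/38 = 0.0436482 per day.
P(min > 39.5) = e^(−0.0436482·39.5) = e^(−1.7241) ≈ 0.178.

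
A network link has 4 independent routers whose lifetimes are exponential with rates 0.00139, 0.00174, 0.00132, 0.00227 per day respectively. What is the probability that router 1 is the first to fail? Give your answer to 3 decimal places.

0.207

The time to first failure is exponential with rate Σλ = 0.00139 + 0.00174 + 0.00132 + 0.00227 = 0.00672.
P(router 1 first) = λ_1/Σλ = 0.00139/0.00672 ≈ 0.207.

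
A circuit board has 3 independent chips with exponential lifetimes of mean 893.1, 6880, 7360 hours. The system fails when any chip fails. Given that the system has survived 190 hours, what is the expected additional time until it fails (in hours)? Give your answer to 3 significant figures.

714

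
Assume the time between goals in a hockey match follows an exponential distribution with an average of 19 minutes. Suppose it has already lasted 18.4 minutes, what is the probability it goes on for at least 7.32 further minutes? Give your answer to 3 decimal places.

0.680

The rate is λ = 1/19 = 0.0526316 per minute.
The exponential is memoryless, so the remaining time is again Exp(λ): the condition X > 18.4 is irrelevant.
P(X > 7.32) = e^(−0.38526) ≈ 0.680.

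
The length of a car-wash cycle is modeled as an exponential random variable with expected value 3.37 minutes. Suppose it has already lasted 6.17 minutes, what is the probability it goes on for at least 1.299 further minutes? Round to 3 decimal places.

The rate is λ = 1/3.37 = 0.296736 per minute.
P(X > s+t | X > s) = e^(−λ(s+t))/e^(−λs) = e^(−λt), independent of s = 6.17.
P(X > 1.299) = e^(−0.38546) ≈ 0.680.

0.680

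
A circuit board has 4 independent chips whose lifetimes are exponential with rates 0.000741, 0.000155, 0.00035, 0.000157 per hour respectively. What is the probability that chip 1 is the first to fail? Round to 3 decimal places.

0.528

The time to first failure is exponential with rate Σλ = 0.000741 + 0.000155 + 0.00035 + 0.000157 = 0.001403.
P(chip 1 first) = λ_1/Σλ = 0.000741/0.001403 ≈ 0.528.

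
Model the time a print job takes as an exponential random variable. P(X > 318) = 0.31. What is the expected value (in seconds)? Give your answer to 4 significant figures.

271.5

e^(−λ·318) = 0.31 ⇒ λ = −ln(0.31)/318 = 0.00368297.
Mean = 1/λ = 271.52 seconds.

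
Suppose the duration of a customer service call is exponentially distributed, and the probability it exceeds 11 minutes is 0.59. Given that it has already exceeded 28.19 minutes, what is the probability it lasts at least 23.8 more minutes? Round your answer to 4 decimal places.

From e^(−λ·11) = 0.59, λ = −ln(0.59)/11 = 0.0479666.
Memoryless: P(X > 28.19+23.8 | X > 28.19) = P(X > 23.8) = e^(−0.0479666·23.8) ≈ 0.3193.

0.3193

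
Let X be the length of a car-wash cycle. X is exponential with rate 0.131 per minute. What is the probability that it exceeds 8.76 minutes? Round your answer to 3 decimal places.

0.317

P(X > 8.76) = e^(−λ·8.76) = e^(−1.1476) ≈ 0.317.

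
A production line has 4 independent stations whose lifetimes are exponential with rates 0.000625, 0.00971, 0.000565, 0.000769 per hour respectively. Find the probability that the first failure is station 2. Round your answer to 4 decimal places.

The time to first failure is exponential with rate Σλ = 0.000625 + 0.00971 + 0.000565 + 0.000769 = 0.011669.
P(station 2 first) = λ_2/Σλ = 0.00971/0.011669 ≈ 0.8321.

0.8321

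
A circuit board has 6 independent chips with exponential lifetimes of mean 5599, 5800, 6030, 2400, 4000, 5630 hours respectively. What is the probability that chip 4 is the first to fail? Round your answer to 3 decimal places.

Rates: λ_i = 1/mean_i → 0.000178603, 0.000172414, 0.000165837, 0.000416667, 0.00025, 0.00017762; Σλ = 0.00136114.
P(chip 4 first) = λ_4/Σλ = 0.000416667/0.00136114 ≈ 0.306.

0.306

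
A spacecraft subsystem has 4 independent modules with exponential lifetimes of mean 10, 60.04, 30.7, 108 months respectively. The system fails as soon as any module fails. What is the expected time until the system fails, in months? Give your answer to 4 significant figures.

The first failure time is exponential with rate Σλ_i = 1/10 + 1/60.04 + 1/30.7 + 1/108 = 0.158488 per month.
E[min] = 1/Σλ = 1/0.158488 = 6.30962 months.

6.310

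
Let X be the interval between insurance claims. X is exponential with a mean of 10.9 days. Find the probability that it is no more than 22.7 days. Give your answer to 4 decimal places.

The rate is λ = 1/10.9 = 0.0917431 per day.
P(X ≤ 22.7) = 1 − e^(−λ·22.7) = 1 − e^(−2.0826) ≈ 0.8754.

0.8754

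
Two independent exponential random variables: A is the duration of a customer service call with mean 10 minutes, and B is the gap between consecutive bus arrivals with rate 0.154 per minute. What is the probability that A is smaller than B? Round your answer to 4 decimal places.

λ_1 = 1/10 = 0.1, λ_2 = 0.154.
For independent exponentials, P(A < B) = λ_1/(λ_1+λ_2) = 0.1/0.254 ≈ 0.3937.

0.3937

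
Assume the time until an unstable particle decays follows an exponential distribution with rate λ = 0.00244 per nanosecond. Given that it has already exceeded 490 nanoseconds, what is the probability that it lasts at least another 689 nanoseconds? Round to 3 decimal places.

By the memoryless property, P(X > 490+689 | X > 490) = P(X > 689).
P(X > 689) = e^(−1.6812) ≈ 0.186.

0.186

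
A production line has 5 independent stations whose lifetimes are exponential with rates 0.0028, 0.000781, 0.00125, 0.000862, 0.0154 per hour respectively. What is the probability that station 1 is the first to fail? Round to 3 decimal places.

0.133

The time to first failure is exponential with rate Σλ = 0.0028 + 0.000781 + 0.00125 + 0.000862 + 0.0154 = 0.021093.
P(station 1 first) = λ_1/Σλ = 0.0028/0.021093 ≈ 0.133.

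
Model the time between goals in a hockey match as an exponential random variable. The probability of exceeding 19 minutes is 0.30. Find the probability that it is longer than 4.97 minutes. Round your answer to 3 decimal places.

0.730

e^(−λ·19) = 0.30 ⇒ λ = −ln(0.30)/19 = 0.063367.
P(X > 4.97) = e^(−0.063367·4.97) = e^(−0.31493) ≈ 0.730.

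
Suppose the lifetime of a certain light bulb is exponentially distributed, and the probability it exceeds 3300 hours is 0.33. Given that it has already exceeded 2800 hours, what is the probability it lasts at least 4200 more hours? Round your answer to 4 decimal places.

0.2439

From e^(−λ·3300) = 0.33, λ = −ln(0.33)/3300 = 0.000335958.
Memoryless: P(X > 2800+4200 | X > 2800) = P(X > 4200) = e^(−0.000335958·4200) ≈ 0.2439.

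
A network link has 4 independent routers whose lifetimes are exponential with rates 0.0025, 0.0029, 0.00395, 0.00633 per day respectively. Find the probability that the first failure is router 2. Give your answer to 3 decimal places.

The time to first failure is exponential with rate Σλ = 0.0025 + 0.0029 + 0.00395 + 0.00633 = 0.01568.
P(router 2 first) = λ_2/Σλ = 0.0029/0.01568 ≈ 0.185.

0.185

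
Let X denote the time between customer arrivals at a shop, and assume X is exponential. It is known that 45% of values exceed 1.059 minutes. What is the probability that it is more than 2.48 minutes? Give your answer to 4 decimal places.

0.1541

e^(−λ·1.059) = 0.45 ⇒ λ = −ln(0.45)/1.059 = 0.75402.
P(X > 2.48) = e^(−0.75402·2.48) = e^(−1.87) ≈ 0.1541.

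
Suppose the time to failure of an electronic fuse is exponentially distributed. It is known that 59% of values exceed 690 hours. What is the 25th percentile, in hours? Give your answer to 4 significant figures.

376.2

e^(−λ·690) = 0.59 ⇒ λ = −ln(0.59)/690 = 0.000764685.
25th percentile: 1 − e^(−λt) = 0.25, t = −ln(0.75)/λ = 376.21 hours.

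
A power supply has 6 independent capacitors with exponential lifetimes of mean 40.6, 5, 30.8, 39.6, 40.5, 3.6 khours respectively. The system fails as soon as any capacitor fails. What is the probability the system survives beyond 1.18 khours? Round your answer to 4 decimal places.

0.5015

The first failure time is exponential with rate Σλ_i = 1/40.6 + 1/5 + 1/30.8 + 1/39.6 + 1/40.5 + 1/3.6 = 0.58482 per khour.
P(min > 1.18) = e^(−0.58482·1.18) = e^(−0.69009) ≈ 0.5015.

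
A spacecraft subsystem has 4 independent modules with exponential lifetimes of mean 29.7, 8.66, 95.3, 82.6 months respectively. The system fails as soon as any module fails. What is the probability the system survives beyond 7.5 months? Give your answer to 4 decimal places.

The first failure time is exponential with rate Σλ_i = 1/29.7 + 1/8.66 + 1/95.3 + 1/82.6 = 0.171743 per month.
P(min > 7.5) = e^(−0.171743·7.5) = e^(−1.2881) ≈ 0.2758.

0.2758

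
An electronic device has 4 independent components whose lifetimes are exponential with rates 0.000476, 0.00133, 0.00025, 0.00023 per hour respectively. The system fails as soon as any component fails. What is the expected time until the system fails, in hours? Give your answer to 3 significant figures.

437

The time to first failure is exponential with rate Σλ = 0.000476 + 0.00133 + 0.00025 + 0.00023 = 0.002286.
E[min] = 1/Σλ = 1/0.002286 = 437.445 hours.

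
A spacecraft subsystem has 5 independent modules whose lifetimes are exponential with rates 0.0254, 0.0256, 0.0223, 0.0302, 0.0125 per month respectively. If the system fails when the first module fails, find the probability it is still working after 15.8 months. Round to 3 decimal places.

0.160

The time to first failure is exponential with rate Σλ = 0.0254 + 0.0256 + 0.0223 + 0.0302 + 0.0125 = 0.116.
P(min > 15.8) = e^(−0.116·15.8) = e^(−1.8328) ≈ 0.160.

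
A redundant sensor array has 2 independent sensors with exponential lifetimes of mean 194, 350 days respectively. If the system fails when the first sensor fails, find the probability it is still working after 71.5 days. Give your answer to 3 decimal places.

The first failure time is exponential with rate Σλ_i = 1/194 + 1/350 = 0.00801178 per day.
P(min > 71.5) = e^(−0.00801178·71.5) = e^(−0.57284) ≈ 0.564.

0.564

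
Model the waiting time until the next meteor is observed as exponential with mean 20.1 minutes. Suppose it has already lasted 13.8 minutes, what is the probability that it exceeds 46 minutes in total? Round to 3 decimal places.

0.201

The rate is λ = 1/20.1 = 0.0497512 per minute.
P(X > s+t | X > s) = e^(−λ(s+t))/e^(−λs) = e^(−λt), independent of s = 13.8.
P(X > 32.2) = e^(−1.602) ≈ 0.201.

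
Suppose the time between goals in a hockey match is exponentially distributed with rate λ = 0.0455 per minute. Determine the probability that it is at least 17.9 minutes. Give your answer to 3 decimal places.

0.443

P(X > 17.9) = e^(−λ·17.9) = e^(−0.81445) ≈ 0.443.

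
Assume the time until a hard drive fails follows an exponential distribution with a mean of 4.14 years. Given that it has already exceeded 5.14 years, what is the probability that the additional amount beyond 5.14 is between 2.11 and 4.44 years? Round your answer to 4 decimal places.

0.2585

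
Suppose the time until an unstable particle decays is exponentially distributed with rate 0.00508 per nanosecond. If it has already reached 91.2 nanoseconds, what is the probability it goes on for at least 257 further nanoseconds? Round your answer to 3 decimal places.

0.271

By the memoryless property, P(X > 91.2+257 | X > 91.2) = P(X > 257).
P(X > 257) = e^(−1.3056) ≈ 0.271.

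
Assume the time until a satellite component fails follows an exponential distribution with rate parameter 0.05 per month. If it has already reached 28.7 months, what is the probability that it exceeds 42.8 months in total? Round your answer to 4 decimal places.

The exponential is memoryless, so the remaining time is again Exp(λ): the condition X > 28.7 is irrelevant.
P(X > 14.1) = e^(−0.705) ≈ 0.4941.

0.4941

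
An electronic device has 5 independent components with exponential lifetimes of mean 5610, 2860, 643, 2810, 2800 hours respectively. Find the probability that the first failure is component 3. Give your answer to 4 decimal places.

0.5562

Rates: λ_i = 1/mean_i → 0.000178253, 0.00034965, 0.00155521, 0.000355872, 0.000357143; Σλ = 0.00279613.
P(component 3 first) = λ_3/Σλ = 0.00155521/0.00279613 ≈ 0.5562.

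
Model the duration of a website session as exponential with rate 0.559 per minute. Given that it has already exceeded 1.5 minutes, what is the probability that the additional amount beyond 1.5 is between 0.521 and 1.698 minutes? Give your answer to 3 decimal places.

0.360

Memoryless: the residual past 1.5 is again Exp(λ).
P(0.521 < residual < 1.698) = e^(−λ·0.521) − e^(−λ·1.698) = 0.74734 − 0.38706 ≈ 0.360.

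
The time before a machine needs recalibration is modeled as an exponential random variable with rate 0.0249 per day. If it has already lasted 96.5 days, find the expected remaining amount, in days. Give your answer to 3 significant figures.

40.2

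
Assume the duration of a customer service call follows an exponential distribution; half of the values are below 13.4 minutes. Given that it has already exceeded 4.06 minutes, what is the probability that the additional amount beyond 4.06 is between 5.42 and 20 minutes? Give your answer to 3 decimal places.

For an exponential, median = ln(2)/λ, so λ = ln 2 / 13.4 = 0.0517274 per minute.
Memoryless: the residual past 4.06 is again Exp(λ).
P(5.42 < residual < 20) = e^(−λ·5.42) − e^(−λ·20) = 0.75551 − 0.35539 ≈ 0.400.

0.400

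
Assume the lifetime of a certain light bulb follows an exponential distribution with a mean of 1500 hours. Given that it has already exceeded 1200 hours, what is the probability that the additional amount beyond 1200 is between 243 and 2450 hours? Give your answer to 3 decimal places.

0.655

The rate is λ = 1/1500 = 0.000666667 per hour.
Memoryless: the residual past 1200 is again Exp(λ).
P(243 < residual < 2450) = e^(−λ·243) − e^(−λ·2450) = 0.85044 − 0.19528 ≈ 0.655.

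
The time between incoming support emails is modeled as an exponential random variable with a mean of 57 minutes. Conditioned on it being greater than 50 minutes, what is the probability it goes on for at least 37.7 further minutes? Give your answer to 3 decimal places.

The rate is λ = 1/57 = 0.0175439 per minute.
P(X > s+t | X > s) = e^(−λ(s+t))/e^(−λs) = e^(−λt), independent of s = 50.
P(X > 37.7) = e^(−0.6614) ≈ 0.516.

0.516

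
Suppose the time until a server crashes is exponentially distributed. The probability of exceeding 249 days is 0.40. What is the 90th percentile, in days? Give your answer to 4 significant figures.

625.7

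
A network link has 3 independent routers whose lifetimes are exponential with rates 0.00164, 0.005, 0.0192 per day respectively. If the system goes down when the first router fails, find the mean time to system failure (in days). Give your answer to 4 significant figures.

The time to first failure is exponential with rate Σλ = 0.00164 + 0.005 + 0.0192 = 0.02584.
E[min] = 1/Σλ = 1/0.02584 = 38.6997 days.

38.70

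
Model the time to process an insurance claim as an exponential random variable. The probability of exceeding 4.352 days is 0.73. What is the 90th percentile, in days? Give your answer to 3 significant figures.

e^(−λ·4.352) = 0.73 ⇒ λ = −ln(0.73)/4.352 = 0.072314.
90th percentile: 1 − e^(−λt) = 0.9, t = −ln(0.1)/λ = 31.8415 days.

31.8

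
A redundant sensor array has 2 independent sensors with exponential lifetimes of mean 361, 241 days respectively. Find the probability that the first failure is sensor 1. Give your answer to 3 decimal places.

0.400

Rates: λ_i = 1/mean_i → 0.00277008, 0.00414938; Σλ = 0.00691946.
P(sensor 1 first) = λ_1/Σλ = 0.00277008/0.00691946 ≈ 0.400.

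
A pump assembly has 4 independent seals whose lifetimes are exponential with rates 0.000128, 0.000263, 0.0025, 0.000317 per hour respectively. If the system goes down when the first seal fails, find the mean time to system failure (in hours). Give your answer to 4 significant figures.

The time to first failure is exponential with rate Σλ = 0.000128 + 0.000263 + 0.0025 + 0.000317 = 0.003208.
E[min] = 1/Σλ = 1/0.003208 = 311.721 hours.

311.7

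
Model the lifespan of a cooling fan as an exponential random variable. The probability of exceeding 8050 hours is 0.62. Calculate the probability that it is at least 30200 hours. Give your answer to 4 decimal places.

0.1664

e^(−λ·8050) = 0.62 ⇒ λ = −ln(0.62)/8050 = 0.0000593833.
P(X > 30200) = e^(−0.0000593833·30200) = e^(−1.7934) ≈ 0.1664.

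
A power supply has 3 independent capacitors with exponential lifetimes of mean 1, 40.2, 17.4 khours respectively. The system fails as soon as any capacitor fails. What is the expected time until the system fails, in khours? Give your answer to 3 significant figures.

The first failure time is exponential with rate Σλ_i = 1/1 + 1/40.2 + 1/17.4 = 1.08235 per khour.
E[min] = 1/Σλ = 1/1.08235 = 0.923918 khours.

0.924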